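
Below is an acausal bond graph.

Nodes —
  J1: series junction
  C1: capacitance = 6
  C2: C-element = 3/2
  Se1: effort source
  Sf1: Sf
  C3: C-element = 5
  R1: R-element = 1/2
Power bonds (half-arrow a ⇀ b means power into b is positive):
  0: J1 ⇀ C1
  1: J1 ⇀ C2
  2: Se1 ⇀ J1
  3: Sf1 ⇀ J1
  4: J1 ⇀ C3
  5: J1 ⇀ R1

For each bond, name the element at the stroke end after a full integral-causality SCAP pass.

#2 →J1  (source Se1 imposes e)
#3 →Sf1  (Sf1: flow source, stroke at near end)
#0 →J1  (1-jn J1 has f-setter on 3)
#1 →J1  (common-f at J1 fixed by 3)
#4 →J1  (J1: bond 3 brought flow, rest push out)
#5 →J1  (J1: bond 3 brought flow, rest push out)

#0 stroke→J1
#1 stroke→J1
#2 stroke→J1
#3 stroke→Sf1
#4 stroke→J1
#5 stroke→J1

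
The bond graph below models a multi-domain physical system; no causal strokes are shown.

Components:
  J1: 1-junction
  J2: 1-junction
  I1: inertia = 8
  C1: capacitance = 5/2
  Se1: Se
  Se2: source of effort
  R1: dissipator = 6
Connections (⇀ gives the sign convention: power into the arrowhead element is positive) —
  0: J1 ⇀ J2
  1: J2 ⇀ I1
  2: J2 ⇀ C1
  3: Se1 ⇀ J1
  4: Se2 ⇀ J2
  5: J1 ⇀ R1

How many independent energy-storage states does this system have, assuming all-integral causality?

b3 stroke at J1  (source Se1 imposes e)
b4 stroke at J2  (Se2: effort source, stroke at far end)
b1 stroke at I1  (prefer integral on I1)
b0 stroke at J2  (J2: bond 1 brought flow, rest push out)
b2 stroke at J2  (J2 flow already set via bond 1)
b5 stroke at J1  (J1 flow already set via bond 0)

2  (C1, I1 all integral)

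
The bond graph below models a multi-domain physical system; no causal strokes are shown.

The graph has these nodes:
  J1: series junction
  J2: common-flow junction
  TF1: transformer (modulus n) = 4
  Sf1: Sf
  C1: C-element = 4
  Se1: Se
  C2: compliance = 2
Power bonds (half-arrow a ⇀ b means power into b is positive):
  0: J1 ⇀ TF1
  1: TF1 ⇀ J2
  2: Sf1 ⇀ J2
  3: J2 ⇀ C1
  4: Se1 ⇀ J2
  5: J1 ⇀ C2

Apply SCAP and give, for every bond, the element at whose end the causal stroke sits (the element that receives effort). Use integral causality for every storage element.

bond 2 |Sf1  (source Sf1 imposes f)
bond 4 |J2  (Se1 fixes effort; stroke away)
bond 1 |J2  (J2: bond 2 brought flow, rest push out)
bond 3 |J2  (J2 flow already set via bond 2)
bond 0 |TF1  (TF TF1: opposite of bond 1)
bond 5 |J1  (common-f at J1 fixed by 0)

b0 stroke at TF1
b1 stroke at J2
b2 stroke at Sf1
b3 stroke at J2
b4 stroke at J2
b5 stroke at J1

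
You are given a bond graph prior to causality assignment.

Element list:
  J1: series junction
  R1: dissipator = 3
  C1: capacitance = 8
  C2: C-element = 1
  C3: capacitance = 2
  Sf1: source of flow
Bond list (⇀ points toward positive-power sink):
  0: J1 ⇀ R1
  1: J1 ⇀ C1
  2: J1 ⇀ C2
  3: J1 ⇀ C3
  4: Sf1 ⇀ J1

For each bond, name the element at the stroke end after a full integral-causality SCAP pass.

bond 4 stroke at Sf1  (Sf1: flow source, stroke at near end)
bond 0 stroke at J1  (J1 flow already set via bond 4)
bond 1 stroke at J1  (common-f at J1 fixed by 4)
bond 2 stroke at J1  (common-f at J1 fixed by 4)
bond 3 stroke at J1  (1-jn J1 has f-setter on 4)

bond 0 |J1
bond 1 |J1
bond 2 |J1
bond 3 |J1
bond 4 |Sf1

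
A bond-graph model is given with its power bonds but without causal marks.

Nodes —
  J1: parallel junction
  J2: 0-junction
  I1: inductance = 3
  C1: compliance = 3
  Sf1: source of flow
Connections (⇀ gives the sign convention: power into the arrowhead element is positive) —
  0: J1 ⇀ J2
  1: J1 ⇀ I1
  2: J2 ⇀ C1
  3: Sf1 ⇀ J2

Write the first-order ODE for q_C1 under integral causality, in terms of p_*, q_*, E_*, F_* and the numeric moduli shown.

dq_C1/dt = F_Sf1 - p_I1/3

#3 |Sf1  (source Sf1 imposes f)
#1 |I1  (I1: I, integral causality)
#0 |J1  (J1: last free bond brings effort in)
#2 |J2  (J2 needs exactly one e-in)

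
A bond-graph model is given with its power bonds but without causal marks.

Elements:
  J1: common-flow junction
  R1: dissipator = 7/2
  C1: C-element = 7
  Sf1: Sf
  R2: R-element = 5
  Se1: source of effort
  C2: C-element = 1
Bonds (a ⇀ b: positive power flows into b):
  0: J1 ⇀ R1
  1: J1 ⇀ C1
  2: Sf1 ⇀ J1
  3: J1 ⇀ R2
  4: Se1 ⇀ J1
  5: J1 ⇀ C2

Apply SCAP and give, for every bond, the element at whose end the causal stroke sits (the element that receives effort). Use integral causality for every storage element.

b2 stroke→Sf1  (source Sf1 imposes f)
b4 stroke→J1  (Se1: effort source, stroke at far end)
b0 stroke→J1  (J1: bond 2 brought flow, rest push out)
b1 stroke→J1  (1-jn J1 has f-setter on 2)
b3 stroke→J1  (common-f at J1 fixed by 2)
b5 stroke→J1  (J1: bond 2 brought flow, rest push out)

bond 0 stroke at J1
bond 1 stroke at J1
bond 2 stroke at Sf1
bond 3 stroke at J1
bond 4 stroke at J1
bond 5 stroke at J1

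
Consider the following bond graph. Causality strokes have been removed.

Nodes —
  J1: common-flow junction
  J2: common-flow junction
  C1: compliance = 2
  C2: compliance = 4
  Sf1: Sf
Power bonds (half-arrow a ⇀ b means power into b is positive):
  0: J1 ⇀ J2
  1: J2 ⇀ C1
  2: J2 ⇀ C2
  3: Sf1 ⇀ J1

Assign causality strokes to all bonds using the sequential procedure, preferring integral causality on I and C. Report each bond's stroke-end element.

#0 stroke at J1
#1 stroke at J2
#2 stroke at J2
#3 stroke at Sf1

bond 3 stroke at Sf1  (Sf1: flow source, stroke at near end)
bond 0 stroke at J1  (J1 flow already set via bond 3)
bond 1 stroke at J2  (common-f at J2 fixed by 0)
bond 2 stroke at J2  (J2: bond 0 brought flow, rest push out)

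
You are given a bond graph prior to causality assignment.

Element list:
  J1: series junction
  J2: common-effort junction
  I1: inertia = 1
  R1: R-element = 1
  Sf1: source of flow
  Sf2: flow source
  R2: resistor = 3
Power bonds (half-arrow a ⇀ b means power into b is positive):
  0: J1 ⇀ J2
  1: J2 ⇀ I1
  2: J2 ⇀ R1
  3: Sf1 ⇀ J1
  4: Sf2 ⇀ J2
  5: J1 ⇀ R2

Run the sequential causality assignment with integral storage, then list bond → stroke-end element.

b3 stroke at Sf1  (Sf1 fixes flow; stroke at Sf1)
b4 stroke at Sf2  (Sf2: flow source, stroke at near end)
b0 stroke at J1  (1-jn J1 has f-setter on 3)
b5 stroke at J1  (J1: bond 3 brought flow, rest push out)
b1 stroke at I1  (I1 outputs flow p/I1)
b2 stroke at J2  (closing 0-jn rule on J2)

β0 |J1
β1 |I1
β2 |J2
β3 |Sf1
β4 |Sf2
β5 |J1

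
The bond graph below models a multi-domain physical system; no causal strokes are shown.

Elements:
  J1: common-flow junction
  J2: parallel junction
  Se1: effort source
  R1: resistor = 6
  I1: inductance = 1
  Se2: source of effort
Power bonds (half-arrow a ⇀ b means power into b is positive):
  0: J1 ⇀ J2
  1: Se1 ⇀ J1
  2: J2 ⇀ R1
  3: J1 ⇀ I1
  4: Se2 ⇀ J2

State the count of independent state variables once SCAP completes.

1  (I1 all integral)

bond 1 →J1  (Se1 fixes effort; stroke away)
bond 4 →J2  (Se2 fixes effort; stroke away)
bond 0 →J1  (J2: bond 4 brought effort, rest push out)
bond 2 →R1  (0-jn J2 has e-setter on 4)
bond 3 →I1  (J1 needs exactly one f-in)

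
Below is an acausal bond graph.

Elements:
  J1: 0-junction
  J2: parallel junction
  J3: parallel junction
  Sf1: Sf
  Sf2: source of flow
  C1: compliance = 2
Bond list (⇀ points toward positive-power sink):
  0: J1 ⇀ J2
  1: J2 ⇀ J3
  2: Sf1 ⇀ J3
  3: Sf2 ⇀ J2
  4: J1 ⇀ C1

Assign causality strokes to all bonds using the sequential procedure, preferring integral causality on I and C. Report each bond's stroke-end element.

β2 stroke→Sf1  (Sf1: flow source, stroke at near end)
β3 stroke→Sf2  (source Sf2 imposes f)
β1 stroke→J3  (closing 0-jn rule on J3)
β0 stroke→J2  (only one effort-in slot at J2)
β4 stroke→J1  (J1 needs exactly one e-in)

β0 →J2
β1 →J3
β2 →Sf1
β3 →Sf2
β4 →J1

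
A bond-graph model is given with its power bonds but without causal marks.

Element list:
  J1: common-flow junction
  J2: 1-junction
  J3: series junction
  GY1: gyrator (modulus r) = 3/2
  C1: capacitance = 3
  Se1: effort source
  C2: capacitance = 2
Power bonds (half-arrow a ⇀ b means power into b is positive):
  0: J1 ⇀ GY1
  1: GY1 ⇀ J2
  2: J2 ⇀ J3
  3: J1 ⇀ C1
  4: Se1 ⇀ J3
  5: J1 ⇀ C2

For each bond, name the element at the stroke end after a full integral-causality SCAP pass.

#4 stroke at J3  (Se1 (Se) sets effort on bond)
#2 stroke at J2  (only one flow-in slot at J3)
#1 stroke at GY1  (J2: last free bond brings flow in)
#0 stroke at GY1  (GY1 both-in/both-out from 1)
#3 stroke at J1  (common-f at J1 fixed by 0)
#5 stroke at J1  (common-f at J1 fixed by 0)

#0 |GY1
#1 |GY1
#2 |J2
#3 |J1
#4 |J3
#5 |J1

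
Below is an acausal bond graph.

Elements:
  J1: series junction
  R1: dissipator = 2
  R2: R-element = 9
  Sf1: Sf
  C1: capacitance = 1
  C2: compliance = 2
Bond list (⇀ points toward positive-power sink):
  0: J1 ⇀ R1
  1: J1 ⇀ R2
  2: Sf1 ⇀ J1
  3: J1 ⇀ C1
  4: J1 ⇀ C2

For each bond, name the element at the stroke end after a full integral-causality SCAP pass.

β0 stroke→J1
β1 stroke→J1
β2 stroke→Sf1
β3 stroke→J1
β4 stroke→J1

bond 2 →Sf1  (Sf1: flow source, stroke at near end)
bond 0 →J1  (J1 flow already set via bond 2)
bond 1 →J1  (J1 flow already set via bond 2)
bond 3 →J1  (1-jn J1 has f-setter on 2)
bond 4 →J1  (J1 flow already set via bond 2)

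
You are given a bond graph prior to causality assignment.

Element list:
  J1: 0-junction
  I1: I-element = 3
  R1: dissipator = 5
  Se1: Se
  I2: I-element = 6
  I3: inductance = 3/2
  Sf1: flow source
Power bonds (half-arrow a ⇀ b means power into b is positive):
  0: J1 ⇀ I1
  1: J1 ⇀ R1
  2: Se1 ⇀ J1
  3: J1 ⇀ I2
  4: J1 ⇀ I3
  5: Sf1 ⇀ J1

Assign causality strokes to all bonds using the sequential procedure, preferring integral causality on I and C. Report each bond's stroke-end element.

#2 stroke at J1  (Se1: effort source, stroke at far end)
#5 stroke at Sf1  (source Sf1 imposes f)
#0 stroke at I1  (0-jn J1 has e-setter on 2)
#1 stroke at R1  (J1: bond 2 brought effort, rest push out)
#3 stroke at I2  (J1: bond 2 brought effort, rest push out)
#4 stroke at I3  (J1 effort already set via bond 2)

b0 |I1
b1 |R1
b2 |J1
b3 |I2
b4 |I3
b5 |Sf1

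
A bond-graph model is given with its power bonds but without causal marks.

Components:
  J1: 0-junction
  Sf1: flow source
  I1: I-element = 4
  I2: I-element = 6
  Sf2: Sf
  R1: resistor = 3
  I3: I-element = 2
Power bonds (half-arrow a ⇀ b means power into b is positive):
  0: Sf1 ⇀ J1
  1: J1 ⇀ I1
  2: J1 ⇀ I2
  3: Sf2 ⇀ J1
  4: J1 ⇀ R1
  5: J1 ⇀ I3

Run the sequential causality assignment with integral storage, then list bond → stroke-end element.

b0 stroke→Sf1  (Sf1 (Sf) sets flow on bond)
b3 stroke→Sf2  (Sf2 (Sf) sets flow on bond)
b1 stroke→I1  (prefer integral on I1)
b2 stroke→I2  (I2 integral (f out))
b5 stroke→I3  (I3 outputs flow p/I3)
b4 stroke→J1  (J1: last free bond brings effort in)

bond 0 |Sf1
bond 1 |I1
bond 2 |I2
bond 3 |Sf2
bond 4 |J1
bond 5 |I3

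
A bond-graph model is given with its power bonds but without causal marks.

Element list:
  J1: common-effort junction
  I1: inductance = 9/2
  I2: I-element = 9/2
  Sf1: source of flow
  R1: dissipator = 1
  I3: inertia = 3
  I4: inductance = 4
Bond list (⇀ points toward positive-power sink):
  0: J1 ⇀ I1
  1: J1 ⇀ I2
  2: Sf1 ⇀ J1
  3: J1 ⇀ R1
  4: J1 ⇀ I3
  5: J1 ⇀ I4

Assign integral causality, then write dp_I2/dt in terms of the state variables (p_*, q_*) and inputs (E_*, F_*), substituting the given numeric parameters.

bond 2 →Sf1  (Sf1 fixes flow; stroke at Sf1)
bond 0 →I1  (I1: I, integral causality)
bond 1 →I2  (prefer integral on I2)
bond 4 →I3  (prefer integral on I3)
bond 5 →I4  (prefer integral on I4)
bond 3 →J1  (J1: last free bond brings effort in)

dp_I2/dt = F_Sf1 - 2*p_I1/9 - 2*p_I2/9 - p_I3/3 - p_I4/4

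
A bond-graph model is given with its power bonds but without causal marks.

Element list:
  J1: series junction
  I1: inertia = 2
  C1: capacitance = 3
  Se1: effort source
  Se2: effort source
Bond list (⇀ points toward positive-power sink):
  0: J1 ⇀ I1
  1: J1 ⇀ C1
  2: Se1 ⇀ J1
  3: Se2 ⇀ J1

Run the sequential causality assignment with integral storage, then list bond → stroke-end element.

#0 stroke→I1
#1 stroke→J1
#2 stroke→J1
#3 stroke→J1

β2 →J1  (Se1 fixes effort; stroke away)
β3 →J1  (Se2 (Se) sets effort on bond)
β0 →I1  (I1 integral (f out))
β1 →J1  (1-jn J1 has f-setter on 0)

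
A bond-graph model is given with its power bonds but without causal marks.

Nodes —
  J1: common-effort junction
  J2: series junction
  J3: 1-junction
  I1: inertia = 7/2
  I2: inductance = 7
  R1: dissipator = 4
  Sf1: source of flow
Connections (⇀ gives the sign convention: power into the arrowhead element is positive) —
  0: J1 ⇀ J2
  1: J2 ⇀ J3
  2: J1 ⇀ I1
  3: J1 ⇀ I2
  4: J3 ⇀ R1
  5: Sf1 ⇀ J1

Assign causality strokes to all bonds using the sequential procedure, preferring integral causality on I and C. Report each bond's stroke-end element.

β0 →J1
β1 →J2
β2 →I1
β3 →I2
β4 →J3
β5 →Sf1

bond 5 →Sf1  (Sf1 fixes flow; stroke at Sf1)
bond 2 →I1  (I1 outputs flow p/I1)
bond 3 →I2  (I2 integral (f out))
bond 0 →J1  (J1 needs exactly one e-in)
bond 1 →J2  (1-jn J2 has f-setter on 0)
bond 4 →J3  (J3 flow already set via bond 1)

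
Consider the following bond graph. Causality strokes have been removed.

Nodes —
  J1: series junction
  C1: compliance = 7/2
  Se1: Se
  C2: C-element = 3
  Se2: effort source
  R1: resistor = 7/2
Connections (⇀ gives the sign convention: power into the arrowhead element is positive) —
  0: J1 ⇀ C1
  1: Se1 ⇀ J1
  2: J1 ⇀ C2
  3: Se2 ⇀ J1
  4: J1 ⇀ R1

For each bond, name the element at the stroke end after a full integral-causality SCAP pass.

bond 1 stroke→J1  (Se1 fixes effort; stroke away)
bond 3 stroke→J1  (Se2 fixes effort; stroke away)
bond 0 stroke→J1  (C1 integral (e out))
bond 2 stroke→J1  (C2 integral (e out))
bond 4 stroke→R1  (J1 needs exactly one f-in)

b0 →J1
b1 →J1
b2 →J1
b3 →J1
b4 →R1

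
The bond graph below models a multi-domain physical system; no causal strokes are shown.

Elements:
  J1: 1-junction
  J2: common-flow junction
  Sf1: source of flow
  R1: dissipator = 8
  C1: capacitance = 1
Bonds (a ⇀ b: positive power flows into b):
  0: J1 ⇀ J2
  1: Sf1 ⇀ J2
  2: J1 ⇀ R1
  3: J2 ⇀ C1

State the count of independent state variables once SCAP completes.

1  (C1 all integral)

b1 |Sf1  (source Sf1 imposes f)
b0 |J2  (J2 flow already set via bond 1)
b3 |J2  (J2 flow already set via bond 1)
b2 |J1  (common-f at J1 fixed by 0)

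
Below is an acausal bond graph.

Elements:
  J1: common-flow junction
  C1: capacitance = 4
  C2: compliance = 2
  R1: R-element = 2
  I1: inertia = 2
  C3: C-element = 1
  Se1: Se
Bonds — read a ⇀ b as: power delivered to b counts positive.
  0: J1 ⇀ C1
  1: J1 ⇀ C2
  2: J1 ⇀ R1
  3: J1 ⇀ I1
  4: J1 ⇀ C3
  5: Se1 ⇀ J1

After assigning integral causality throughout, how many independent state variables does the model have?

4  (C1, C2, C3, I1 all integral)

bond 5 →J1  (source Se1 imposes e)
bond 0 →J1  (C1 integral (e out))
bond 1 →J1  (C2: C, integral causality)
bond 3 →I1  (prefer integral on I1)
bond 2 →J1  (1-jn J1 has f-setter on 3)
bond 4 →J1  (1-jn J1 has f-setter on 3)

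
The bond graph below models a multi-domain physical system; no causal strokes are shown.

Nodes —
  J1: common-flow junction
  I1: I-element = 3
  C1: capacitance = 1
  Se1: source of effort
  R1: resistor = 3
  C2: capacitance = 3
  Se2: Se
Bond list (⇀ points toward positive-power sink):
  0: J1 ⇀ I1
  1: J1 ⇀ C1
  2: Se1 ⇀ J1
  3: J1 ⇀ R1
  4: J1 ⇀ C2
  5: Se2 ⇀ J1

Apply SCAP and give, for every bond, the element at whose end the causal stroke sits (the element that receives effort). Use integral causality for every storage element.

bond 0 stroke→I1
bond 1 stroke→J1
bond 2 stroke→J1
bond 3 stroke→J1
bond 4 stroke→J1
bond 5 stroke→J1

β2 stroke→J1  (Se1 fixes effort; stroke away)
β5 stroke→J1  (source Se2 imposes e)
β0 stroke→I1  (I1 outputs flow p/I1)
β1 stroke→J1  (J1 flow already set via bond 0)
β3 stroke→J1  (common-f at J1 fixed by 0)
β4 stroke→J1  (common-f at J1 fixed by 0)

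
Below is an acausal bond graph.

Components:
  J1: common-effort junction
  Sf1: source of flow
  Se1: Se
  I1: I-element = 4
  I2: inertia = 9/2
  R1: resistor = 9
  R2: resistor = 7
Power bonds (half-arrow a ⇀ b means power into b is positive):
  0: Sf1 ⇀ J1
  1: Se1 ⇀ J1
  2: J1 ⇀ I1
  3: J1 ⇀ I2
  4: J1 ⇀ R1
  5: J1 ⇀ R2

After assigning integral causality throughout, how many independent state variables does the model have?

2  (I1, I2 all integral)

b0 stroke at Sf1  (Sf1: flow source, stroke at near end)
b1 stroke at J1  (source Se1 imposes e)
b2 stroke at I1  (common-e at J1 fixed by 1)
b3 stroke at I2  (J1 effort already set via bond 1)
b4 stroke at R1  (common-e at J1 fixed by 1)
b5 stroke at R2  (J1 effort already set via bond 1)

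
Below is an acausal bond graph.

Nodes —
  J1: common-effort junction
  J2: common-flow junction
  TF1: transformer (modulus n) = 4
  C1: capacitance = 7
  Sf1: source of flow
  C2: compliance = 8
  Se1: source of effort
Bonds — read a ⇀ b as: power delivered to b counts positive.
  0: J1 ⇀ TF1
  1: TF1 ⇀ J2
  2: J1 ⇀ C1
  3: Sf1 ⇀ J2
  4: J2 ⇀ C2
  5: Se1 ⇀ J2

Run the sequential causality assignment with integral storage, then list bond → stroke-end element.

#0 stroke at TF1
#1 stroke at J2
#2 stroke at J1
#3 stroke at Sf1
#4 stroke at J2
#5 stroke at J2

bond 3 |Sf1  (source Sf1 imposes f)
bond 5 |J2  (Se1 (Se) sets effort on bond)
bond 1 |J2  (1-jn J2 has f-setter on 3)
bond 4 |J2  (common-f at J2 fixed by 3)
bond 0 |TF1  (TF1: transformer flips bond 1)
bond 2 |J1  (only one effort-in slot at J1)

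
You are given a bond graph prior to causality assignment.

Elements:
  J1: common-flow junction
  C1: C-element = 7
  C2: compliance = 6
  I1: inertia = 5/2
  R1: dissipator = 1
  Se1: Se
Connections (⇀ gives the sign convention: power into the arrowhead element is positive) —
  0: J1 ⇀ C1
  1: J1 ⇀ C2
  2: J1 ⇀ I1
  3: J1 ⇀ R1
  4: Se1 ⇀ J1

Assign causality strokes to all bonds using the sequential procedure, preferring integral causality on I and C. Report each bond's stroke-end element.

#0 stroke→J1
#1 stroke→J1
#2 stroke→I1
#3 stroke→J1
#4 stroke→J1

β4 |J1  (source Se1 imposes e)
β0 |J1  (prefer integral on C1)
β1 |J1  (C2: C, integral causality)
β2 |I1  (I1: I, integral causality)
β3 |J1  (J1 flow already set via bond 2)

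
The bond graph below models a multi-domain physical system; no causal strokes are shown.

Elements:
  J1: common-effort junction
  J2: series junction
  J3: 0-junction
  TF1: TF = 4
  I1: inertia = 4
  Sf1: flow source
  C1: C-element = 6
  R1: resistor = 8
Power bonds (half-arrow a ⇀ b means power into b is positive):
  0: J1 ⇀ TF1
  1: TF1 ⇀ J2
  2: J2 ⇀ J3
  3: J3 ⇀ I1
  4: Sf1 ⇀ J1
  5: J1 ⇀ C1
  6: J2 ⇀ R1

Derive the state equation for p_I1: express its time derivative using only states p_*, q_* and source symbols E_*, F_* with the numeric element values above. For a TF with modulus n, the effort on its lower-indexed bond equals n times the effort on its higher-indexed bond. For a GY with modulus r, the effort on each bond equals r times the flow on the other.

dp_I1/dt = -2*p_I1 + q_C1/24

β4 stroke at Sf1  (Sf1 fixes flow; stroke at Sf1)
β3 stroke at I1  (prefer integral on I1)
β2 stroke at J3  (J3 needs exactly one e-in)
β1 stroke at J2  (1-jn J2 has f-setter on 2)
β6 stroke at J2  (1-jn J2 has f-setter on 2)
β0 stroke at TF1  (TF1 one-in-one-out from 1)
β5 stroke at J1  (J1: last free bond brings effort in)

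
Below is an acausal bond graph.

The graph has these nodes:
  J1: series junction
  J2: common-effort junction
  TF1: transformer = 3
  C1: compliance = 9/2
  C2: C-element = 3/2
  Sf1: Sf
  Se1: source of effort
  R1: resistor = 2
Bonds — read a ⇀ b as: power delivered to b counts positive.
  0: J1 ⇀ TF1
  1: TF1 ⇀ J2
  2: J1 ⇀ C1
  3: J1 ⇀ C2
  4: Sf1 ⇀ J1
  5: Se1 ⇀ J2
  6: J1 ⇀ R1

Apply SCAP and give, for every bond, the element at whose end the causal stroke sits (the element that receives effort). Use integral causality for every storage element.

b0 |J1
b1 |TF1
b2 |J1
b3 |J1
b4 |Sf1
b5 |J2
b6 |J1

b4 |Sf1  (Sf1: flow source, stroke at near end)
b5 |J2  (source Se1 imposes e)
b0 |J1  (common-f at J1 fixed by 4)
b2 |J1  (common-f at J1 fixed by 4)
b3 |J1  (J1: bond 4 brought flow, rest push out)
b6 |J1  (common-f at J1 fixed by 4)
b1 |TF1  (J2: bond 5 brought effort, rest push out)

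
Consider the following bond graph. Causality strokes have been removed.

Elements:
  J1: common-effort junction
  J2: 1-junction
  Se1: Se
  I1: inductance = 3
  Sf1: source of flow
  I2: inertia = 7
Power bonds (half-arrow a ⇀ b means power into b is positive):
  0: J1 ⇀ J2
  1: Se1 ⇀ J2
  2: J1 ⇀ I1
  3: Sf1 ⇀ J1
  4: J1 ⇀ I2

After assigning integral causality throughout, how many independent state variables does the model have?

2  (I1, I2 all integral)

b1 →J2  (source Se1 imposes e)
b3 →Sf1  (Sf1 (Sf) sets flow on bond)
b0 →J1  (only one flow-in slot at J2)
b2 →I1  (common-e at J1 fixed by 0)
b4 →I2  (J1 effort already set via bond 0)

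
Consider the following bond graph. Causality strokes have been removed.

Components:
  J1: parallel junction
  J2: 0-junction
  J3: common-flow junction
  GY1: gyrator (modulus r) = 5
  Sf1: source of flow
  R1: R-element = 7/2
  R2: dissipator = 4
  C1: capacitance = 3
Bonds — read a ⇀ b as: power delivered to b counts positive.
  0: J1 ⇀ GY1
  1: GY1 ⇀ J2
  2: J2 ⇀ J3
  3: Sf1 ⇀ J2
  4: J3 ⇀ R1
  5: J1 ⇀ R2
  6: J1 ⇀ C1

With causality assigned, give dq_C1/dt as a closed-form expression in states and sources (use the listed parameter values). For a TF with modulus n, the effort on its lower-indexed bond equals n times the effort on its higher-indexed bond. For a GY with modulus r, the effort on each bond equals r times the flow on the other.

dq_C1/dt = -7*F_Sf1/10 - 13*q_C1/100

#3 →Sf1  (Sf1: flow source, stroke at near end)
#6 →J1  (prefer integral on C1)
#0 →GY1  (J1 effort already set via bond 6)
#5 →R2  (0-jn J1 has e-setter on 6)
#1 →GY1  (GY1: gyrator matches bond 0)
#2 →J2  (J2: last free bond brings effort in)
#4 →J3  (1-jn J3 has f-setter on 2)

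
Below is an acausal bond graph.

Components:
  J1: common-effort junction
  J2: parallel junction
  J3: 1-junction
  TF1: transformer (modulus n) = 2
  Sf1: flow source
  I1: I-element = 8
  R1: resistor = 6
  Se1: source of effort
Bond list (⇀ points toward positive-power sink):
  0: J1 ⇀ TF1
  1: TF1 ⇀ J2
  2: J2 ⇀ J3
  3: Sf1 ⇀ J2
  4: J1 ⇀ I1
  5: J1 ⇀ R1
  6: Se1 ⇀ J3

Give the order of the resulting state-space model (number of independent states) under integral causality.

b3 →Sf1  (Sf1: flow source, stroke at near end)
b6 →J3  (source Se1 imposes e)
b2 →J2  (J3 needs exactly one f-in)
b1 →TF1  (0-jn J2 has e-setter on 2)
b0 →J1  (TF TF1: opposite of bond 1)
b4 →I1  (J1: bond 0 brought effort, rest push out)
b5 →R1  (J1 effort already set via bond 0)

1  (I1 all integral)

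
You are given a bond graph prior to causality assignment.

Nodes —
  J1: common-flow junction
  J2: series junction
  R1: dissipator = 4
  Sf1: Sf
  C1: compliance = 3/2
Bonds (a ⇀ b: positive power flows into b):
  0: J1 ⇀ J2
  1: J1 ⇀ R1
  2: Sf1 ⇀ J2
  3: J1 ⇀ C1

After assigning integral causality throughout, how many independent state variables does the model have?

1  (C1 all integral)

#2 stroke at Sf1  (Sf1 (Sf) sets flow on bond)
#0 stroke at J2  (common-f at J2 fixed by 2)
#1 stroke at J1  (common-f at J1 fixed by 0)
#3 stroke at J1  (J1: bond 0 brought flow, rest push out)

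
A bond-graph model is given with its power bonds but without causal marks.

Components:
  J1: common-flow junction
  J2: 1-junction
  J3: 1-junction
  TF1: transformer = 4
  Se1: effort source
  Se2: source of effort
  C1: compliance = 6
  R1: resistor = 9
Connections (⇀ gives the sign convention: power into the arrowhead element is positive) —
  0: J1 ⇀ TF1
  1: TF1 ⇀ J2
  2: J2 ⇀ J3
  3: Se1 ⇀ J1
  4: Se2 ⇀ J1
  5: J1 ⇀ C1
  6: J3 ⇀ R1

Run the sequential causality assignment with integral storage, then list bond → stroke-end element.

β3 →J1  (Se1 fixes effort; stroke away)
β4 →J1  (Se2 fixes effort; stroke away)
β5 →J1  (C1 integral (e out))
β0 →TF1  (closing 1-jn rule on J1)
β1 →J2  (through TF1, causality passes straight; one stroke at TF1)
β2 →J3  (closing 1-jn rule on J2)
β6 →R1  (J3 needs exactly one f-in)

β0 →TF1
β1 →J2
β2 →J3
β3 →J1
β4 →J1
β5 →J1
β6 →R1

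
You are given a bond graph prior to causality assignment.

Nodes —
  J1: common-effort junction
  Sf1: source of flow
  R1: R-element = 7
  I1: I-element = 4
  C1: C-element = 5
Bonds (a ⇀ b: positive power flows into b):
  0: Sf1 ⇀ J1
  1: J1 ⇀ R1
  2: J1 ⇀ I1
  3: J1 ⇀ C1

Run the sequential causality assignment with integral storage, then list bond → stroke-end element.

β0 |Sf1  (Sf1: flow source, stroke at near end)
β2 |I1  (I1 integral (f out))
β3 |J1  (C1: C, integral causality)
β1 |R1  (J1 effort already set via bond 3)

bond 0 |Sf1
bond 1 |R1
bond 2 |I1
bond 3 |J1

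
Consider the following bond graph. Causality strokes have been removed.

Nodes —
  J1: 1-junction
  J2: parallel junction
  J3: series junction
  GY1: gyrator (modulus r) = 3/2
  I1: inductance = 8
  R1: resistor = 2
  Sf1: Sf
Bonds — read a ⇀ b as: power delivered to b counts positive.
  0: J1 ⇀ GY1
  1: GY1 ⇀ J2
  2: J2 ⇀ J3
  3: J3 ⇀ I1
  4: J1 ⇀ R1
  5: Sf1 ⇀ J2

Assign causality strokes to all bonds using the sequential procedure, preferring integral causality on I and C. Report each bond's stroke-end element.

b5 stroke at Sf1  (Sf1 fixes flow; stroke at Sf1)
b3 stroke at I1  (I1 outputs flow p/I1)
b2 stroke at J3  (1-jn J3 has f-setter on 3)
b1 stroke at J2  (closing 0-jn rule on J2)
b0 stroke at J1  (through GY1, causality inverts; strokes same side of GY1)
b4 stroke at R1  (J1: last free bond brings flow in)

β0 →J1
β1 →J2
β2 →J3
β3 →I1
β4 →R1
β5 →Sf1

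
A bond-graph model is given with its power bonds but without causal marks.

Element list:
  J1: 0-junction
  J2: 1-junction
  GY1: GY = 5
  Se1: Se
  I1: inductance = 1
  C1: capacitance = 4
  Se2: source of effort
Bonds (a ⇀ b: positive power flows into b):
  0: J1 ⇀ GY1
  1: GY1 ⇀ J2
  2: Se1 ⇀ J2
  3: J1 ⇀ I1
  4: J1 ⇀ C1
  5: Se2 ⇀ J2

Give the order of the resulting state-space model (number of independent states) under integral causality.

2  (C1, I1 all integral)

b2 |J2  (Se1 fixes effort; stroke away)
b5 |J2  (Se2 (Se) sets effort on bond)
b1 |GY1  (J2: last free bond brings flow in)
b0 |GY1  (GY1 both-in/both-out from 1)
b3 |I1  (prefer integral on I1)
b4 |J1  (J1: last free bond brings effort in)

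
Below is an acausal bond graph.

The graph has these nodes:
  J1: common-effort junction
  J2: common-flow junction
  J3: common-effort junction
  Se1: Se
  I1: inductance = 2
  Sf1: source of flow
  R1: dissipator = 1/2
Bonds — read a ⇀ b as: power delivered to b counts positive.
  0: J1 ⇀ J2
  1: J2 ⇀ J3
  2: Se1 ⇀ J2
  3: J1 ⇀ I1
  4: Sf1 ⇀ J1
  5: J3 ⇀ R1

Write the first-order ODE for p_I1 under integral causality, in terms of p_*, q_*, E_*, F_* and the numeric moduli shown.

bond 2 →J2  (Se1: effort source, stroke at far end)
bond 4 →Sf1  (Sf1 fixes flow; stroke at Sf1)
bond 3 →I1  (I1 integral (f out))
bond 0 →J1  (J1: last free bond brings effort in)
bond 1 →J2  (common-f at J2 fixed by 0)
bond 5 →J3  (J3: last free bond brings effort in)

dp_I1/dt = -E_Se1 + F_Sf1/2 - p_I1/4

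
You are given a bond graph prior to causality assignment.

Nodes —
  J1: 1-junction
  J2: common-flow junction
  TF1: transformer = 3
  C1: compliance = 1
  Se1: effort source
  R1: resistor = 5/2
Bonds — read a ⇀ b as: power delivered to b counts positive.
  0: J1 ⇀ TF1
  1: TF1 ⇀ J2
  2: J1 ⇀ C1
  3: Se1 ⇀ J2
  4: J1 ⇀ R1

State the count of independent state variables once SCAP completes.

1  (C1 all integral)

b3 stroke→J2  (Se1: effort source, stroke at far end)
b1 stroke→TF1  (J2: last free bond brings flow in)
b0 stroke→J1  (TF1: transformer flips bond 1)
b2 stroke→J1  (prefer integral on C1)
b4 stroke→R1  (J1: last free bond brings flow in)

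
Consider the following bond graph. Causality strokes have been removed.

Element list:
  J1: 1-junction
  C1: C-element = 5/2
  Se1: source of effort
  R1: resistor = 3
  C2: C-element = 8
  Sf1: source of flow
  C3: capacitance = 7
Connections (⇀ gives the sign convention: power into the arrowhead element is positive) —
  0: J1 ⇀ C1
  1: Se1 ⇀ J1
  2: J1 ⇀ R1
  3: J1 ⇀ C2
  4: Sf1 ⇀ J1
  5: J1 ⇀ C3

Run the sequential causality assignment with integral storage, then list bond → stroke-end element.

bond 0 →J1
bond 1 →J1
bond 2 →J1
bond 3 →J1
bond 4 →Sf1
bond 5 →J1

b1 →J1  (source Se1 imposes e)
b4 →Sf1  (Sf1: flow source, stroke at near end)
b0 →J1  (common-f at J1 fixed by 4)
b2 →J1  (J1 flow already set via bond 4)
b3 →J1  (1-jn J1 has f-setter on 4)
b5 →J1  (common-f at J1 fixed by 4)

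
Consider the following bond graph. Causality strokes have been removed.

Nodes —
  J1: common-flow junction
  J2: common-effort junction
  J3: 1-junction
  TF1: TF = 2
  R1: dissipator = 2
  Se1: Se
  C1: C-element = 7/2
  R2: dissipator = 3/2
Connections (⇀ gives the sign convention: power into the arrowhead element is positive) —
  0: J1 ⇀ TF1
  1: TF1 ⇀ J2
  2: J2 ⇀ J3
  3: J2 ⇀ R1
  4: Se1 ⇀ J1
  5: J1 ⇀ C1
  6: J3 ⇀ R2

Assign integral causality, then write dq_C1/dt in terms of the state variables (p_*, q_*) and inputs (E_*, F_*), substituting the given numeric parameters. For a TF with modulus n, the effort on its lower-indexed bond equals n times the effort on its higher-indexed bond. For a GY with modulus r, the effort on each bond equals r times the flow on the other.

#4 stroke at J1  (source Se1 imposes e)
#5 stroke at J1  (C1: C, integral causality)
#0 stroke at TF1  (J1 needs exactly one f-in)
#1 stroke at J2  (TF1 one-in-one-out from 0)
#2 stroke at J3  (J2 effort already set via bond 1)
#3 stroke at R1  (J2 effort already set via bond 1)
#6 stroke at R2  (J3: last free bond brings flow in)

dq_C1/dt = 7*E_Se1/24 - q_C1/12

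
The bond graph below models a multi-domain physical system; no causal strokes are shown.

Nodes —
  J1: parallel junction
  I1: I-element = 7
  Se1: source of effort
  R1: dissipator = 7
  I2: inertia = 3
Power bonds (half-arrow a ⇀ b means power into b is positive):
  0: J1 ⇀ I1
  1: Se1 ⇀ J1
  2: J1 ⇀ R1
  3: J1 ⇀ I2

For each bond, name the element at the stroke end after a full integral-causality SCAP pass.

bond 1 |J1  (Se1 (Se) sets effort on bond)
bond 0 |I1  (0-jn J1 has e-setter on 1)
bond 2 |R1  (J1 effort already set via bond 1)
bond 3 |I2  (0-jn J1 has e-setter on 1)

β0 |I1
β1 |J1
β2 |R1
β3 |I2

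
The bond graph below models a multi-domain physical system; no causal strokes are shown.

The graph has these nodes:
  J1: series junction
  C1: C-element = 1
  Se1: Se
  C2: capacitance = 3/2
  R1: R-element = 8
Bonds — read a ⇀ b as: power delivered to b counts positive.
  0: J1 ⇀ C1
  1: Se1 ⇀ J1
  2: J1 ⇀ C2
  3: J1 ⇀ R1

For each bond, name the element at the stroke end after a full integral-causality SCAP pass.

β0 stroke→J1
β1 stroke→J1
β2 stroke→J1
β3 stroke→R1

bond 1 →J1  (Se1 fixes effort; stroke away)
bond 0 →J1  (C1 outputs effort q/C1)
bond 2 →J1  (C2 integral (e out))
bond 3 →R1  (closing 1-jn rule on J1)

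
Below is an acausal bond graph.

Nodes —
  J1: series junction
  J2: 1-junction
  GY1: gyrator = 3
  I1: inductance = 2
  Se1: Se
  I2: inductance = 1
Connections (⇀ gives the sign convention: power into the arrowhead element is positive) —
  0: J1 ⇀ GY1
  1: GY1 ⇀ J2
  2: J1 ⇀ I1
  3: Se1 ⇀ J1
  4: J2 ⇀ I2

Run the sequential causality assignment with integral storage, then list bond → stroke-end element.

β3 |J1  (Se1 fixes effort; stroke away)
β2 |I1  (prefer integral on I1)
β0 |J1  (1-jn J1 has f-setter on 2)
β1 |J2  (GY1 both-in/both-out from 0)
β4 |I2  (J2: last free bond brings flow in)

β0 stroke at J1
β1 stroke at J2
β2 stroke at I1
β3 stroke at J1
β4 stroke at I2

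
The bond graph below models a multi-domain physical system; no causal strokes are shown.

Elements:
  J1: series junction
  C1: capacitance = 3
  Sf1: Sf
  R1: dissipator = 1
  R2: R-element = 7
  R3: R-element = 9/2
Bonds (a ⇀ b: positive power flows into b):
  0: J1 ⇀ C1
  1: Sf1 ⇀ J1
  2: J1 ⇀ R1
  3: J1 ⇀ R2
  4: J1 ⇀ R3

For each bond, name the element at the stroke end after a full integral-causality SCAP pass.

β0 stroke→J1
β1 stroke→Sf1
β2 stroke→J1
β3 stroke→J1
β4 stroke→J1

#1 stroke at Sf1  (source Sf1 imposes f)
#0 stroke at J1  (common-f at J1 fixed by 1)
#2 stroke at J1  (J1 flow already set via bond 1)
#3 stroke at J1  (1-jn J1 has f-setter on 1)
#4 stroke at J1  (1-jn J1 has f-setter on 1)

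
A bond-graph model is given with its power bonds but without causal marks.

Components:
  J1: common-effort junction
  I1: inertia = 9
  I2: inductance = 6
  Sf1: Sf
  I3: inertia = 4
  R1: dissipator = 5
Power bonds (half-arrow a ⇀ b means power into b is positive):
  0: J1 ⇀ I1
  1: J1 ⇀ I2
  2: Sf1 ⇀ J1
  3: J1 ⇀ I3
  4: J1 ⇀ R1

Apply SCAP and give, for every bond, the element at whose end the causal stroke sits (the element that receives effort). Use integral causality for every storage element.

b0 |I1
b1 |I2
b2 |Sf1
b3 |I3
b4 |J1

b2 stroke→Sf1  (Sf1 (Sf) sets flow on bond)
b0 stroke→I1  (prefer integral on I1)
b1 stroke→I2  (I2 outputs flow p/I2)
b3 stroke→I3  (I3 integral (f out))
b4 stroke→J1  (closing 0-jn rule on J1)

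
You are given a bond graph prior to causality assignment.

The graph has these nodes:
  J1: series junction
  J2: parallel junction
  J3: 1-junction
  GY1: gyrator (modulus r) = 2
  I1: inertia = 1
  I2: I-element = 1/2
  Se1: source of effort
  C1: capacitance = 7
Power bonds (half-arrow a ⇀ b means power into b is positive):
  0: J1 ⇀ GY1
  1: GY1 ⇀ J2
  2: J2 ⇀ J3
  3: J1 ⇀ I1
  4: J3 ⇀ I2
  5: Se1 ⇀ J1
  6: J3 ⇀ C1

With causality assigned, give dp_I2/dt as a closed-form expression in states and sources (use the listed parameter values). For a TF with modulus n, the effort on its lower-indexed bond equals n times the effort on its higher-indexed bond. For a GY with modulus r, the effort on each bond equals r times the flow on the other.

b5 stroke at J1  (Se1 fixes effort; stroke away)
b3 stroke at I1  (I1 outputs flow p/I1)
b0 stroke at J1  (J1: bond 3 brought flow, rest push out)
b1 stroke at J2  (GY GY1: same side as bond 0)
b2 stroke at J3  (J2 effort already set via bond 1)
b4 stroke at I2  (prefer integral on I2)
b6 stroke at J3  (J3: bond 4 brought flow, rest push out)

dp_I2/dt = 2*p_I1 - q_C1/7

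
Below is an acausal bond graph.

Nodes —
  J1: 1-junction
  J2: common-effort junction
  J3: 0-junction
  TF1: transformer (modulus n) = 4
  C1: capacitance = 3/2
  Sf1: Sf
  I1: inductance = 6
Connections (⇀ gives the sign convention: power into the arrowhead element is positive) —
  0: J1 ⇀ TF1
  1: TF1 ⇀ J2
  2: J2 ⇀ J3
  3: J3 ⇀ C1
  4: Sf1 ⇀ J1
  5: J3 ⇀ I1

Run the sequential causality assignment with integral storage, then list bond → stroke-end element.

β4 stroke at Sf1  (Sf1 (Sf) sets flow on bond)
β0 stroke at J1  (1-jn J1 has f-setter on 4)
β1 stroke at TF1  (TF1: transformer flips bond 0)
β2 stroke at J2  (closing 0-jn rule on J2)
β3 stroke at J3  (C1 outputs effort q/C1)
β5 stroke at I1  (J3: bond 3 brought effort, rest push out)

bond 0 stroke at J1
bond 1 stroke at TF1
bond 2 stroke at J2
bond 3 stroke at J3
bond 4 stroke at Sf1
bond 5 stroke at I1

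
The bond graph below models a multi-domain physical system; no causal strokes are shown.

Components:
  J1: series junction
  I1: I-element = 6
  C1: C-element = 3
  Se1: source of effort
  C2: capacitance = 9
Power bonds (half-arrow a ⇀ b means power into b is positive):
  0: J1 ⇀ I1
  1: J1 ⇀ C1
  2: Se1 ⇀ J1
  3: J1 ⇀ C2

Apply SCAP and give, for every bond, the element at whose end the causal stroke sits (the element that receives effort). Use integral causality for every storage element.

β0 |I1
β1 |J1
β2 |J1
β3 |J1

b2 →J1  (source Se1 imposes e)
b0 →I1  (I1 outputs flow p/I1)
b1 →J1  (J1 flow already set via bond 0)
b3 →J1  (common-f at J1 fixed by 0)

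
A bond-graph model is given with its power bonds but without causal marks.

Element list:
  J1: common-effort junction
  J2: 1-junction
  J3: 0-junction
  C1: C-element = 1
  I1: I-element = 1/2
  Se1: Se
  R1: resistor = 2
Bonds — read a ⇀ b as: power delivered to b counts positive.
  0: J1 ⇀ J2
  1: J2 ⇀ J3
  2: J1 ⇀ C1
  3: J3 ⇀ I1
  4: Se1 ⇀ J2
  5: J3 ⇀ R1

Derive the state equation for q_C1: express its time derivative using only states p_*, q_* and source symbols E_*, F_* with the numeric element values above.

dq_C1/dt = -E_Se1/2 - 2*p_I1 - q_C1/2

bond 4 stroke→J2  (Se1 (Se) sets effort on bond)
bond 2 stroke→J1  (C1: C, integral causality)
bond 0 stroke→J2  (J1 effort already set via bond 2)
bond 1 stroke→J3  (J2: last free bond brings flow in)
bond 3 stroke→I1  (common-e at J3 fixed by 1)
bond 5 stroke→R1  (J3 effort already set via bond 1)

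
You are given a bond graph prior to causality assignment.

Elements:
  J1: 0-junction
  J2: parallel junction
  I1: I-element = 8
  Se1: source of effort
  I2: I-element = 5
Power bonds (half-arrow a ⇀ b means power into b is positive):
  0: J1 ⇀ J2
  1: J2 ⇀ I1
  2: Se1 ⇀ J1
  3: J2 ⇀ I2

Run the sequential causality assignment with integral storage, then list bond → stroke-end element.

#2 stroke→J1  (Se1 (Se) sets effort on bond)
#0 stroke→J2  (0-jn J1 has e-setter on 2)
#1 stroke→I1  (common-e at J2 fixed by 0)
#3 stroke→I2  (common-e at J2 fixed by 0)

b0 stroke at J2
b1 stroke at I1
b2 stroke at J1
b3 stroke at I2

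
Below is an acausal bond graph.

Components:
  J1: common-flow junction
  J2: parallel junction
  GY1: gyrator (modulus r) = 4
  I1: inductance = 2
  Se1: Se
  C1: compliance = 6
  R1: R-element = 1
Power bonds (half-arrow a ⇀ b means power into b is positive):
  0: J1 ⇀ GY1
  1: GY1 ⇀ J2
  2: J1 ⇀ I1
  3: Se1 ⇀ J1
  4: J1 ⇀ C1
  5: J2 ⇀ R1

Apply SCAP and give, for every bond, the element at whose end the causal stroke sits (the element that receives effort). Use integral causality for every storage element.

b0 →J1
b1 →J2
b2 →I1
b3 →J1
b4 →J1
b5 →R1

β3 stroke at J1  (source Se1 imposes e)
β2 stroke at I1  (I1 outputs flow p/I1)
β0 stroke at J1  (1-jn J1 has f-setter on 2)
β4 stroke at J1  (common-f at J1 fixed by 2)
β1 stroke at J2  (GY GY1: same side as bond 0)
β5 stroke at R1  (J2 effort already set via bond 1)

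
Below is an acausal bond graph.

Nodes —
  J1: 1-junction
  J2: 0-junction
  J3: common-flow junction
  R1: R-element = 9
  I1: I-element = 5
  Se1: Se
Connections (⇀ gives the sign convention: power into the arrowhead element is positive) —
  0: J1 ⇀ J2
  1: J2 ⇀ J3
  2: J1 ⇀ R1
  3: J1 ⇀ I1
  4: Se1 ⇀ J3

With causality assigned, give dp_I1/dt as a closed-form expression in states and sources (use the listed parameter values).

β4 |J3  (Se1 (Se) sets effort on bond)
β1 |J2  (J3: last free bond brings flow in)
β0 |J1  (common-e at J2 fixed by 1)
β3 |I1  (I1 integral (f out))
β2 |J1  (J1: bond 3 brought flow, rest push out)

dp_I1/dt = E_Se1 - 9*p_I1/5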